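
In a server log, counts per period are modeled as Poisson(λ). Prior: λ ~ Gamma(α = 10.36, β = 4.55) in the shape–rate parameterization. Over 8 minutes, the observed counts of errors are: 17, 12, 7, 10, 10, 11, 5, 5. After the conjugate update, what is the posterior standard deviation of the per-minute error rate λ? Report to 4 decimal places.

With a Gamma(shape α, rate β) prior, the Poisson likelihood is conjugate: the posterior is Gamma(α + ΣXᵢ, β + n).
Sum of counts S = 77 over n = 8 minutes.
Posterior: Gamma(α+S, β+n) = Gamma(10.36+77, 4.55+8) = Gamma(87.36, 12.55).
SD = √α/β = √87.36/12.55 = 0.7448.

0.7448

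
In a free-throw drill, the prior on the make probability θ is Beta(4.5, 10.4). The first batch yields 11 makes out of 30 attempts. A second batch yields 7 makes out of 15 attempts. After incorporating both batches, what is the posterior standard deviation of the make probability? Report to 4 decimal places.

0.0621

The Beta prior is conjugate to a Binomial/Bernoulli likelihood; the update adds successes to α and failures to β.
After batch 1: Beta(4.5+11, 10.4+19) = Beta(15.5, 29.4).
After batch 2: Beta(15.5+7, 29.4+8) = Beta(22.5, 37.4).
Var = αβ/((α+β)²(α+β+1)) = 22.5·37.4/(59.9²·60.9) = 0.00385109; SD = √0.00385109 = 0.0621.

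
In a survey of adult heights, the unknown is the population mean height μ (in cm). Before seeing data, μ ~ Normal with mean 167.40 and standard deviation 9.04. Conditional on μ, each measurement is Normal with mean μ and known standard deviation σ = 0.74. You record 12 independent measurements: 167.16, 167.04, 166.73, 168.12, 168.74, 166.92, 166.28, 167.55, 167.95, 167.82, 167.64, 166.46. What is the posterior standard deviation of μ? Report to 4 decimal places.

For Normal data with known variance σ², a Normal(μ₀, σ₀²) prior on μ is conjugate. Posterior precision = 1/σ₀² + n/σ²; posterior mean is the precision-weighted average of μ₀ and x̄.
σ₀² = 9.04² = 81.7216, σ² = 0.74² = 0.5476; σ² + n·σ₀² = 0.5476 + 12·81.7216 = 981.2068.
Posterior precision = 1/σ₀² + n/σ² = 1/81.7216 + 12/0.5476 = (σ² + n·σ₀²)/(σ₀²σ²) = 981.2068/(81.7216·0.5476); posterior variance σₙ² = σ₀²σ²/(σ² + n·σ₀²) = 81.7216·0.5476/981.2068 = 0.045608.
Posterior SD = √σₙ² = √(81.7216·0.5476/981.2068) = 0.2136.

0.2136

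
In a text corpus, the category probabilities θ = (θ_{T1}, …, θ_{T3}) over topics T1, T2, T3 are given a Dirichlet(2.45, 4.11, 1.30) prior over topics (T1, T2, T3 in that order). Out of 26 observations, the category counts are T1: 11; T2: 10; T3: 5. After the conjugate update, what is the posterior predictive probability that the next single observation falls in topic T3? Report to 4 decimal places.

0.1861

The Dirichlet prior is conjugate to the Multinomial likelihood: each posterior αⱼ = prior αⱼ + observed count nⱼ.
Posterior concentration: (13.45, 14.11, 6.30), total = 33.86.
P(next = T3 | data) = α_{T3}/Σα = 0.1861.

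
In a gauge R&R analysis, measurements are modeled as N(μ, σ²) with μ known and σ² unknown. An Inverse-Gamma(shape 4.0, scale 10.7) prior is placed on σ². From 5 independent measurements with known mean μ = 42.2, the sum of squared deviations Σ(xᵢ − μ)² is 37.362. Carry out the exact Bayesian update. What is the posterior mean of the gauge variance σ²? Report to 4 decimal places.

With known mean μ and an Inverse-Gamma(α, β) prior on σ², the Normal likelihood is conjugate: posterior is Inv-Gamma(α + n/2, β + Σ(xᵢ−μ)²/2).
Posterior: Inv-Gamma(4.0 + 5/2, 10.7 + 37.362/2) = Inv-Gamma(6.50, 29.3810).
E[σ²|data] = β/(α−1) = 29.3810/5.50 = 5.3420.

5.3420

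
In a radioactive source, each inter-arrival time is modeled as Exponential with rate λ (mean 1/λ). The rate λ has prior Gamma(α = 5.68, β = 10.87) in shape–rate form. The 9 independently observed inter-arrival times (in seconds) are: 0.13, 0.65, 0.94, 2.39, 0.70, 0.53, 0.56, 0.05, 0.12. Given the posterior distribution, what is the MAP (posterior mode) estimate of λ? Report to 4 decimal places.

0.8076

With a Gamma(shape α, rate β) prior on the exponential rate λ, the posterior after n observations with total T = Σxᵢ is Gamma(α+n, β+T).
Sum of observations T = 6.07 seconds; n = 9.
Posterior: Gamma(5.68+9, 10.87+6.07) = Gamma(14.68, 16.94).
Mode = (α−1)/β = 0.8076.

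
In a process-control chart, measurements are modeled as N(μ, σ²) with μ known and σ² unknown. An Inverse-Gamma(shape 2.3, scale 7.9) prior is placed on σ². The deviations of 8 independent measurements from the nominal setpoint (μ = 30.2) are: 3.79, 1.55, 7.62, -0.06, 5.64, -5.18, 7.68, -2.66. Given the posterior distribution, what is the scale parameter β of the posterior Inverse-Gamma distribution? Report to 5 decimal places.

With known mean μ and an Inverse-Gamma(α, β) prior on σ², the Normal likelihood is conjugate: posterior is Inv-Gamma(α + n/2, β + Σ(xᵢ−μ)²/2).
Σ(xᵢ−μ)² = (3.79)² + (1.55)² + (7.62)² + (-0.06)² + (5.64)² + (-5.18)² + (7.68)² + (-2.66)² = 199.5346.
Posterior: Inv-Gamma(2.3 + 8/2, 7.9 + 199.5346/2) = Inv-Gamma(6.30, 107.66730).
Posterior β = 107.66730.

107.66730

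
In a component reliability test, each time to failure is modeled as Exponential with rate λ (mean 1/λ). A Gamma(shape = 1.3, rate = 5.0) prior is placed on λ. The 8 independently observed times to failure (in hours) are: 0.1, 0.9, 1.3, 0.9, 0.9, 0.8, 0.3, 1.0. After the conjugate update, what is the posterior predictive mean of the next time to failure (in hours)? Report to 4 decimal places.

With a Gamma(shape α, rate β) prior on the exponential rate λ, the posterior after n observations with total T = Σxᵢ is Gamma(α+n, β+T).
Sum of observations T = 6.2 hours; n = 8.
Posterior: Gamma(1.3+8, 5.0+6.2) = Gamma(9.3, 11.2).
The predictive distribution for the next observation is Lomax; its mean is β/(α−1) = 11.2/8.3 = 1.3494.

1.3494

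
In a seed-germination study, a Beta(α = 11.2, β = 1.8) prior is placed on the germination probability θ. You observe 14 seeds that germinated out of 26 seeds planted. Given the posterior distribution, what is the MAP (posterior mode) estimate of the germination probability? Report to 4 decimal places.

The Beta prior is conjugate to a Binomial/Bernoulli likelihood; the update adds successes to α and failures to β.
Posterior: Beta(α+k, β+n−k) = Beta(11.2+14, 1.8+12) = Beta(25.2, 13.8).
Mode of Beta(a,b) for a,b>1 is (a−1)/(a+b−2) = 24.2/37.0 = 0.6541.

0.6541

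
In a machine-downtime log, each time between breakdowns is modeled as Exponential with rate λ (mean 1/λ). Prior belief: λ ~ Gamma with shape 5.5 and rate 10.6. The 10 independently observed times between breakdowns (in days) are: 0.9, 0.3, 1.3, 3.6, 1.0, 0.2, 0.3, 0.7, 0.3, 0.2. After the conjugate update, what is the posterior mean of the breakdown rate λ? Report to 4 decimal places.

0.7990

With a Gamma(shape α, rate β) prior on the exponential rate λ, the posterior after n observations with total T = Σxᵢ is Gamma(α+n, β+T).
Sum of observations T = 8.8 days; n = 10.
Posterior: Gamma(5.5+10, 10.6+8.8) = Gamma(15.5, 19.4).
Posterior mean of λ = α/β = 15.5/19.4 = 0.7990.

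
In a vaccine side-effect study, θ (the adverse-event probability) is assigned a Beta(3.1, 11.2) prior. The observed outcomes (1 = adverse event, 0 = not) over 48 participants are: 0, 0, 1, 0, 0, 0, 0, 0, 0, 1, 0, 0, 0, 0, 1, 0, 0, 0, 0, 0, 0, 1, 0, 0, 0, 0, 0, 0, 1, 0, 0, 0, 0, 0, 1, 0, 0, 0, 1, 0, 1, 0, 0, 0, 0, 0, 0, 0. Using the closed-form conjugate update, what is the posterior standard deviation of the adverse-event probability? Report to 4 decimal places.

The Beta prior is conjugate to a Binomial/Bernoulli likelihood; the update adds successes to α and failures to β.
Posterior: Beta(α+k, β+n−k) = Beta(3.1+8, 11.2+40) = Beta(11.1, 51.2).
Var = αβ/((α+β)²(α+β+1)) = 11.1·51.2/(62.3²·63.3) = 0.00231320; SD = √0.00231320 = 0.0481.

0.0481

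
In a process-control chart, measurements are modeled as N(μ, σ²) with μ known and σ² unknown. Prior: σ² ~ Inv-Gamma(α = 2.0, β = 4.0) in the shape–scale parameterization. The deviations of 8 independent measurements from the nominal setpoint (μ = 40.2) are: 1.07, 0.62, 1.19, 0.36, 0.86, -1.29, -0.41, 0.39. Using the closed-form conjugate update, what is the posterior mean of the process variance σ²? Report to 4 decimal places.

1.3799

With known mean μ and an Inverse-Gamma(α, β) prior on σ², the Normal likelihood is conjugate: posterior is Inv-Gamma(α + n/2, β + Σ(xᵢ−μ)²/2).
Σ(xᵢ−μ)² = (1.07)² + (0.62)² + (1.19)² + (0.36)² + (0.86)² + (-1.29)² + (-0.41)² + (0.39)² = 5.7989.
Posterior: Inv-Gamma(2.0 + 8/2, 4.0 + 5.7989/2) = Inv-Gamma(6.00, 6.89945).
E[σ²|data] = β/(α−1) = 6.89945/5.00 = 1.3799.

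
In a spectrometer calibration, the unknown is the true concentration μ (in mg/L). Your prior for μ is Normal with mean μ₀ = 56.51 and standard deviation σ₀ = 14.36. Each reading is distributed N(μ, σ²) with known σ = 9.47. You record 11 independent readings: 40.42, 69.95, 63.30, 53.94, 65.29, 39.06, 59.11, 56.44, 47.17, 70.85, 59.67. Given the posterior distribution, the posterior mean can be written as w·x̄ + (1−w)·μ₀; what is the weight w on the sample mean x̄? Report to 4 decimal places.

0.9620

For Normal data with known variance σ², a Normal(μ₀, σ₀²) prior on μ is conjugate. Posterior precision = 1/σ₀² + n/σ²; posterior mean is the precision-weighted average of μ₀ and x̄.
σ₀² = 14.36² = 206.2096, σ² = 9.47² = 89.6809. Prior precision 1/σ₀² = 1/206.2096; data precision n/σ² = 11/89.6809.
w = (n/σ²)/(1/σ₀² + n/σ²) = n·σ₀²/(σ² + n·σ₀²) = 11·206.2096/(89.6809 + 11·206.2096) = 2268.3056/2357.9865 = 0.9620.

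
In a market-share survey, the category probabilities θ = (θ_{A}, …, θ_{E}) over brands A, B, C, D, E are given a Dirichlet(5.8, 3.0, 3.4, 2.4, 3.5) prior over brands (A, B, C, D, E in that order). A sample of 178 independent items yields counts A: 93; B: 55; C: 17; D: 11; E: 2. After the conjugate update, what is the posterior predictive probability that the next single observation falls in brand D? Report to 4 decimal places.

0.0683

The Dirichlet prior is conjugate to the Multinomial likelihood: each posterior αⱼ = prior αⱼ + observed count nⱼ.
Posterior concentration: (98.8, 58.0, 20.4, 13.4, 5.5), total = 196.1.
P(next = D | data) = α_{D}/Σα = 0.0683.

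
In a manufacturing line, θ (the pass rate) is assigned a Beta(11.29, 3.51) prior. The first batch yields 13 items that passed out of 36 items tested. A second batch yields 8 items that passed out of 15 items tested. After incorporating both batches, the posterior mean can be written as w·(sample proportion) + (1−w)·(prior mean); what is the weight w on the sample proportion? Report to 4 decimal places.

0.7751

The Beta prior is conjugate to a Binomial/Bernoulli likelihood; the update adds successes to α and failures to β.
Total number of items tested: n = 36 + 15 = 51.
Posterior mean = (α₀+k)/(α₀+β₀+n) = [n/(α₀+β₀+n)]·(k/n) + [(α₀+β₀)/(α₀+β₀+n)]·α₀/(α₀+β₀), so only n and the prior enter the weight.
The weight on the data is w = n/(α₀+β₀+n) = 51/(11.29+3.51+51) = 51/65.80 = 0.7751.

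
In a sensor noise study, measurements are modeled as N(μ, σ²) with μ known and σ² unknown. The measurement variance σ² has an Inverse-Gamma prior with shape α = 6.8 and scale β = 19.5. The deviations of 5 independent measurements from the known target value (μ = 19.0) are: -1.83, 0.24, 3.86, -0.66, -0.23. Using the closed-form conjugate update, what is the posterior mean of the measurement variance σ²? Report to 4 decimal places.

With known mean μ and an Inverse-Gamma(α, β) prior on σ², the Normal likelihood is conjugate: posterior is Inv-Gamma(α + n/2, β + Σ(xᵢ−μ)²/2).
Σ(xᵢ−μ)² = (-1.83)² + (0.24)² + (3.86)² + (-0.66)² + (-0.23)² = 18.7946.
Posterior: Inv-Gamma(6.8 + 5/2, 19.5 + 18.7946/2) = Inv-Gamma(9.30, 28.89730).
E[σ²|data] = β/(α−1) = 28.89730/8.30 = 3.4816.

3.4816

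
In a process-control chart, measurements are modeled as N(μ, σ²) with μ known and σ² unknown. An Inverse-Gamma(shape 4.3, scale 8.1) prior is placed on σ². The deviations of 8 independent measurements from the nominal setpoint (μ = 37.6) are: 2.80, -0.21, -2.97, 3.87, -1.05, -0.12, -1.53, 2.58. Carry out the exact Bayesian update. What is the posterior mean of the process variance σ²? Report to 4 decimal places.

With known mean μ and an Inverse-Gamma(α, β) prior on σ², the Normal likelihood is conjugate: posterior is Inv-Gamma(α + n/2, β + Σ(xᵢ−μ)²/2).
Σ(xᵢ−μ)² = (2.80)² + (-0.21)² + (-2.97)² + (3.87)² + (-1.05)² + (-0.12)² + (-1.53)² + (2.58)² = 41.7961.
Posterior: Inv-Gamma(4.3 + 8/2, 8.1 + 41.7961/2) = Inv-Gamma(8.30, 28.99805).
E[σ²|data] = β/(α−1) = 28.99805/7.30 = 3.9723.

3.9723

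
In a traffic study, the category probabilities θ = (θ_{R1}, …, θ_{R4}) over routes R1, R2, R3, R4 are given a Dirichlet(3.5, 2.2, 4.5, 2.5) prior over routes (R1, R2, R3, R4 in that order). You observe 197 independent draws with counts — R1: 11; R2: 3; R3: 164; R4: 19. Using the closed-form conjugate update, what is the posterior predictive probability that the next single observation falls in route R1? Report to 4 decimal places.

0.0691

The Dirichlet prior is conjugate to the Multinomial likelihood: each posterior αⱼ = prior αⱼ + observed count nⱼ.
Posterior concentration: (14.5, 5.2, 168.5, 21.5), total = 209.7.
P(next = R1 | data) = α_{R1}/Σα = 0.0691.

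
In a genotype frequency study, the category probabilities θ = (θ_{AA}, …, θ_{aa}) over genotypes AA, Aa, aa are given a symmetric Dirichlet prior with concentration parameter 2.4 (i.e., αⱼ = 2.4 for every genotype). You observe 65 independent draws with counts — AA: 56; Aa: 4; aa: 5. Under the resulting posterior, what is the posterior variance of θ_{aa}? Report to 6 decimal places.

The Dirichlet prior is conjugate to the Multinomial likelihood: each posterior αⱼ = prior αⱼ + observed count nⱼ.
Posterior concentration: (58.4, 6.4, 7.4), total = 72.2.
Var[θ_j] = α_j(Σα−α_j)/((Σα)²(Σα+1)) = 7.4·64.8/(72.2²·73.2) = 0.001257.

0.001257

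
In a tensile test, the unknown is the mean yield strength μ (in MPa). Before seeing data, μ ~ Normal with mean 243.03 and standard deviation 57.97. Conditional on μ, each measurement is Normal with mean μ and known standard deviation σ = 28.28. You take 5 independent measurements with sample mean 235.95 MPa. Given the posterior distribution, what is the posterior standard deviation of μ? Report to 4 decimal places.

12.3565

For Normal data with known variance σ², a Normal(μ₀, σ₀²) prior on μ is conjugate. Posterior precision = 1/σ₀² + n/σ²; posterior mean is the precision-weighted average of μ₀ and x̄.
σ₀² = 57.97² = 3360.5209, σ² = 28.28² = 799.7584; σ² + n·σ₀² = 799.7584 + 5·3360.5209 = 17602.3629.
Posterior precision = 1/σ₀² + n/σ² = 1/3360.5209 + 5/799.7584 = (σ² + n·σ₀²)/(σ₀²σ²) = 17602.3629/(3360.5209·799.7584); posterior variance σₙ² = σ₀²σ²/(σ² + n·σ₀²) = 3360.5209·799.7584/17602.3629 = 152.684320.
Posterior SD = √σₙ² = √(3360.5209·799.7584/17602.3629) = 12.3565.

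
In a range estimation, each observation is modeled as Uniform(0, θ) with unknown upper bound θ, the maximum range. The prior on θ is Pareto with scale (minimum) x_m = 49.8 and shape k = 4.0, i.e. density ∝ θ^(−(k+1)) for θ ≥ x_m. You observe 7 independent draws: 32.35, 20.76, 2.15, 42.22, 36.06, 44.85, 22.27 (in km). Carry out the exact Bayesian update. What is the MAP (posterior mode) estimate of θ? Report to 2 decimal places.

A Pareto(scale x_m, shape k) prior on the upper bound θ of Uniform(0, θ) is conjugate: posterior is Pareto(max(x_m, max xᵢ), k + n).
Sample maximum = 44.85; prior scale x_m = 49.8 → posterior scale = max = 49.80.
Posterior shape = 4.0 + 7 = 11.0.
The Pareto density is decreasing on [x_m, ∞), so the mode is x_m = 49.80.

49.80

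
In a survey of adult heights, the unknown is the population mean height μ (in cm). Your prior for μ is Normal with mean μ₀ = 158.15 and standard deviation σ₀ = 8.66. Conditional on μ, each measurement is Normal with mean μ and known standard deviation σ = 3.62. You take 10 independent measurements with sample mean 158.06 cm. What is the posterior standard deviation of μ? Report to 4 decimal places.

For Normal data with known variance σ², a Normal(μ₀, σ₀²) prior on μ is conjugate. Posterior precision = 1/σ₀² + n/σ²; posterior mean is the precision-weighted average of μ₀ and x̄.
σ₀² = 8.66² = 74.9956, σ² = 3.62² = 13.1044; σ² + n·σ₀² = 13.1044 + 10·74.9956 = 763.0604.
Posterior precision = 1/σ₀² + n/σ² = 1/74.9956 + 10/13.1044 = (σ² + n·σ₀²)/(σ₀²σ²) = 763.0604/(74.9956·13.1044); posterior variance σₙ² = σ₀²σ²/(σ² + n·σ₀²) = 74.9956·13.1044/763.0604 = 1.287935.
Posterior SD = √σₙ² = √(74.9956·13.1044/763.0604) = 1.1349.

1.1349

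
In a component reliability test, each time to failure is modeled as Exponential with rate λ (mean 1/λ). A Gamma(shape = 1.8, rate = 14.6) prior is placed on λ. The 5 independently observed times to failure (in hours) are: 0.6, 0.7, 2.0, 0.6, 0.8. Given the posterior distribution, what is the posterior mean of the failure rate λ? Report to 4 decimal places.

0.3523

With a Gamma(shape α, rate β) prior on the exponential rate λ, the posterior after n observations with total T = Σxᵢ is Gamma(α+n, β+T).
Sum of observations T = 4.7 hours; n = 5.
Posterior: Gamma(1.8+5, 14.6+4.7) = Gamma(6.8, 19.3).
Posterior mean of λ = α/β = 6.8/19.3 = 0.3523.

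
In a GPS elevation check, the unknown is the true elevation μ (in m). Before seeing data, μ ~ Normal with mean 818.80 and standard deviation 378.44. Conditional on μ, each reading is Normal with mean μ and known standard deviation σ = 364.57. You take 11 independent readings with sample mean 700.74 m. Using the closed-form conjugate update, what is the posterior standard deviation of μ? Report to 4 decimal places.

For Normal data with known variance σ², a Normal(μ₀, σ₀²) prior on μ is conjugate. Posterior precision = 1/σ₀² + n/σ²; posterior mean is the precision-weighted average of μ₀ and x̄.
σ₀² = 378.44² = 143216.8336, σ² = 364.57² = 132911.2849; σ² + n·σ₀² = 132911.2849 + 11·143216.8336 = 1708296.4545.
Posterior precision = 1/σ₀² + n/σ² = 1/143216.8336 + 11/132911.2849 = (σ² + n·σ₀²)/(σ₀²σ²) = 1708296.4545/(143216.8336·132911.2849); posterior variance σₙ² = σ₀²σ²/(σ² + n·σ₀²) = 143216.8336·132911.2849/1708296.4545 = 11142.757642.
Posterior SD = √σₙ² = √(143216.8336·132911.2849/1708296.4545) = 105.5593.

105.5593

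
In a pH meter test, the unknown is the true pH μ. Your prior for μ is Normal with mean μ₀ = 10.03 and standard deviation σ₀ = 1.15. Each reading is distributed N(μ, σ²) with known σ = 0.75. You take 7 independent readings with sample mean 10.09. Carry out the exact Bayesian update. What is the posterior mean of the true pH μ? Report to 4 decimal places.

For Normal data with known variance σ², a Normal(μ₀, σ₀²) prior on μ is conjugate. Posterior precision = 1/σ₀² + n/σ²; posterior mean is the precision-weighted average of μ₀ and x̄.
n·x̄ = 7·10.09 = 70.63.
σ₀² = 1.15² = 1.3225, σ² = 0.75² = 0.5625; σ² + n·σ₀² = 0.5625 + 7·1.3225 = 9.82.
Posterior mean = (μ₀/σ₀² + n·x̄/σ²)/(1/σ₀² + n/σ²) = (σ²·μ₀ + σ₀²·n·x̄)/(σ² + n·σ₀²) = (0.5625·10.03 + 1.3225·70.63)/9.82 = 99.05005/9.82 = 10.0866.

10.0866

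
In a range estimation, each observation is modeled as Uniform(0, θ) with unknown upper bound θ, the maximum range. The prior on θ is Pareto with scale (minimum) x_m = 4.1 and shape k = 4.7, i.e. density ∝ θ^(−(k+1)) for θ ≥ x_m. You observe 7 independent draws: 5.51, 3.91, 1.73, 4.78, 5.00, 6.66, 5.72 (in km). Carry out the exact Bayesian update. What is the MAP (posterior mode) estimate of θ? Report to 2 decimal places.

6.66

A Pareto(scale x_m, shape k) prior on the upper bound θ of Uniform(0, θ) is conjugate: posterior is Pareto(max(x_m, max xᵢ), k + n).
Sample maximum = 6.66; prior scale x_m = 4.1 → posterior scale = max = 6.66.
Posterior shape = 4.7 + 7 = 11.7.
The Pareto density is decreasing on [x_m, ∞), so the mode is x_m = 6.66.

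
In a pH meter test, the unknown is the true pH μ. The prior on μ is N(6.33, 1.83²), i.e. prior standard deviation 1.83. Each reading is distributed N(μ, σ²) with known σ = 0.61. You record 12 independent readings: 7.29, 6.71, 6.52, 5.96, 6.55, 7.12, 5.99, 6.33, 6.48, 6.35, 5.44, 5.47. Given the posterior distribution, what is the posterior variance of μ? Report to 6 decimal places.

For Normal data with known variance σ², a Normal(μ₀, σ₀²) prior on μ is conjugate. Posterior precision = 1/σ₀² + n/σ²; posterior mean is the precision-weighted average of μ₀ and x̄.
σ₀² = 1.83² = 3.3489, σ² = 0.61² = 0.3721; σ² + n·σ₀² = 0.3721 + 12·3.3489 = 40.5589.
Posterior precision = 1/σ₀² + n/σ² = 1/3.3489 + 12/0.3721 = (σ² + n·σ₀²)/(σ₀²σ²) = 40.5589/(3.3489·0.3721); posterior variance σₙ² = σ₀²σ²/(σ² + n·σ₀²) = 3.3489·0.3721/40.5589 = 0.030724.

0.030724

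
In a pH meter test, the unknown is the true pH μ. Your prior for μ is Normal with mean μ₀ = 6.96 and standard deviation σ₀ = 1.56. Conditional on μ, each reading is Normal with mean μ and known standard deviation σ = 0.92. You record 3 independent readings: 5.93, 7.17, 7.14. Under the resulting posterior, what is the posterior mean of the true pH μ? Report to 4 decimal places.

6.7688

For Normal data with known variance σ², a Normal(μ₀, σ₀²) prior on μ is conjugate. Posterior precision = 1/σ₀² + n/σ²; posterior mean is the precision-weighted average of μ₀ and x̄.
Σxᵢ = 5.93 + 7.17 + 7.14 = 20.24, so n·x̄ = 20.24.
σ₀² = 1.56² = 2.4336, σ² = 0.92² = 0.8464; σ² + n·σ₀² = 0.8464 + 3·2.4336 = 8.1472.
Posterior mean = (μ₀/σ₀² + n·x̄/σ²)/(1/σ₀² + n/σ²) = (σ²·μ₀ + σ₀²·n·x̄)/(σ² + n·σ₀²) = (0.8464·6.96 + 2.4336·20.24)/8.1472 = 55.147008/8.1472 = 6.7688.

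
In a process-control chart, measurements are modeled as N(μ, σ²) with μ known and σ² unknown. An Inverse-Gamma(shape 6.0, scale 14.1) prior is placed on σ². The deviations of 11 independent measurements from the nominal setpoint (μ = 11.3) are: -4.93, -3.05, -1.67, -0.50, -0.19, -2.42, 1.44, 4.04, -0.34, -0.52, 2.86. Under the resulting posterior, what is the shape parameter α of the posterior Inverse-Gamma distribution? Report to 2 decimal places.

With known mean μ and an Inverse-Gamma(α, β) prior on σ², the Normal likelihood is conjugate: posterior is Inv-Gamma(α + n/2, β + Σ(xᵢ−μ)²/2).
Σ(xᵢ−μ)² = (-4.93)² + (-3.05)² + (-1.67)² + (-0.50)² + (-0.19)² + (-2.42)² + (1.44)² + (4.04)² + (-0.34)² + (-0.52)² + (2.86)² = 69.4996.
Posterior: Inv-Gamma(6.0 + 11/2, 14.1 + 69.4996/2) = Inv-Gamma(11.50, 48.84980).
Posterior α = 11.50.

11.50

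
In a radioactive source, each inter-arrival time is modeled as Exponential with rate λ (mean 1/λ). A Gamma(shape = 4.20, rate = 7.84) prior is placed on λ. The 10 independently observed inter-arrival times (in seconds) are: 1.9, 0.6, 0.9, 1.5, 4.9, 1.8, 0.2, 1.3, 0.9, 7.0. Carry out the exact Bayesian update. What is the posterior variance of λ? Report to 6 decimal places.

0.017073

With a Gamma(shape α, rate β) prior on the exponential rate λ, the posterior after n observations with total T = Σxᵢ is Gamma(α+n, β+T).
Sum of observations T = 21.0 seconds; n = 10.
Posterior: Gamma(4.20+10, 7.84+21.0) = Gamma(14.20, 28.84).
Var = α/β² = 0.017073.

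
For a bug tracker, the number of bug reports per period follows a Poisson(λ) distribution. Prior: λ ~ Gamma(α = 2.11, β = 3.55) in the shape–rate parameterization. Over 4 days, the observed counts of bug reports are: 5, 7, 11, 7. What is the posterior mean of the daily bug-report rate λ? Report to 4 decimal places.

With a Gamma(shape α, rate β) prior, the Poisson likelihood is conjugate: the posterior is Gamma(α + ΣXᵢ, β + n).
Sum of counts S = 30 over n = 4 days.
Posterior: Gamma(α+S, β+n) = Gamma(2.11+30, 3.55+4) = Gamma(32.11, 7.55).
Posterior mean = α/β = 32.11/7.55 = 4.2530.

4.2530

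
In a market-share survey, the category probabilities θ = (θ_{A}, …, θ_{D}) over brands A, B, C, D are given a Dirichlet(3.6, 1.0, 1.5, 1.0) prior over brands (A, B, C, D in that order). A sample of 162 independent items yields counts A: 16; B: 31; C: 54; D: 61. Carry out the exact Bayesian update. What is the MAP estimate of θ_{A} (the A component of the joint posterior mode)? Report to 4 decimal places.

0.1127

The Dirichlet prior is conjugate to the Multinomial likelihood: each posterior αⱼ = prior αⱼ + observed count nⱼ.
Posterior concentration: (19.6, 32.0, 55.5, 62.0), total = 169.1.
Joint mode component: (α_{A}−1)/(Σα−K) = 18.6/165.1 = 0.1127.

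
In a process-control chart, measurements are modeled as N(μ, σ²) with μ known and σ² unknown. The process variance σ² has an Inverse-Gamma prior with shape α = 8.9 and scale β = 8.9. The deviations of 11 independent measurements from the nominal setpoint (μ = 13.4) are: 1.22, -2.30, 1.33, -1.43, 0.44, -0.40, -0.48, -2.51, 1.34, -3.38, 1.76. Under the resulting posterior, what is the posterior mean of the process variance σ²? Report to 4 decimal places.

1.9251

With known mean μ and an Inverse-Gamma(α, β) prior on σ², the Normal likelihood is conjugate: posterior is Inv-Gamma(α + n/2, β + Σ(xᵢ−μ)²/2).
Σ(xᵢ−μ)² = (1.22)² + (-2.30)² + (1.33)² + (-1.43)² + (0.44)² + (-0.40)² + (-0.48)² + (-2.51)² + (1.34)² + (-3.38)² + (1.76)² = 33.7939.
Posterior: Inv-Gamma(8.9 + 11/2, 8.9 + 33.7939/2) = Inv-Gamma(14.40, 25.79695).
E[σ²|data] = β/(α−1) = 25.79695/13.40 = 1.9251.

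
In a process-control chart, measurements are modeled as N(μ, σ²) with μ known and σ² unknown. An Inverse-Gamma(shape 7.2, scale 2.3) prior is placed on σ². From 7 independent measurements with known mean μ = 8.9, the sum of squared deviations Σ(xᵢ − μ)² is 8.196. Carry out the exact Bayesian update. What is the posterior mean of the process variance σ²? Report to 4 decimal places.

0.6596

With known mean μ and an Inverse-Gamma(α, β) prior on σ², the Normal likelihood is conjugate: posterior is Inv-Gamma(α + n/2, β + Σ(xᵢ−μ)²/2).
Posterior: Inv-Gamma(7.2 + 7/2, 2.3 + 8.196/2) = Inv-Gamma(10.70, 6.3980).
E[σ²|data] = β/(α−1) = 6.3980/9.70 = 0.6596.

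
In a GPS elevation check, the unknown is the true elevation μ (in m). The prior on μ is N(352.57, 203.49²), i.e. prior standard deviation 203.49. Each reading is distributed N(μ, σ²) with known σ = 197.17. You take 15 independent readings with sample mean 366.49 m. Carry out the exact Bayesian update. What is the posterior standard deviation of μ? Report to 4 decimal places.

49.3870

For Normal data with known variance σ², a Normal(μ₀, σ₀²) prior on μ is conjugate. Posterior precision = 1/σ₀² + n/σ²; posterior mean is the precision-weighted average of μ₀ and x̄.
σ₀² = 203.49² = 41408.1801, σ² = 197.17² = 38876.0089; σ² + n·σ₀² = 38876.0089 + 15·41408.1801 = 659998.7104.
Posterior precision = 1/σ₀² + n/σ² = 1/41408.1801 + 15/38876.0089 = (σ² + n·σ₀²)/(σ₀²σ²) = 659998.7104/(41408.1801·38876.0089); posterior variance σₙ² = σ₀²σ²/(σ² + n·σ₀²) = 41408.1801·38876.0089/659998.7104 = 2439.072611.
Posterior SD = √σₙ² = √(41408.1801·38876.0089/659998.7104) = 49.3870.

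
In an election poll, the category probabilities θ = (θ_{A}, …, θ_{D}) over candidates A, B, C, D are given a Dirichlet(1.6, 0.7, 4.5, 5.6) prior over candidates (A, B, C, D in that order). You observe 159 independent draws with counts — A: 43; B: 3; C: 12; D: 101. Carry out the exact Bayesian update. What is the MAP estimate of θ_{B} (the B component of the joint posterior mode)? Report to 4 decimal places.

The Dirichlet prior is conjugate to the Multinomial likelihood: each posterior αⱼ = prior αⱼ + observed count nⱼ.
Posterior concentration: (44.6, 3.7, 16.5, 106.6), total = 171.4.
Joint mode component: (α_{B}−1)/(Σα−K) = 2.7/167.4 = 0.0161.

0.0161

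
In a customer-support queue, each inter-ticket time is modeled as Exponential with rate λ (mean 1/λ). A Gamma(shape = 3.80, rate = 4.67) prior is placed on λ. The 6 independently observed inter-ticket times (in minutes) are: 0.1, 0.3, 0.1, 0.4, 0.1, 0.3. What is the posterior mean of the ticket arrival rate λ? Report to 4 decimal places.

1.6415

With a Gamma(shape α, rate β) prior on the exponential rate λ, the posterior after n observations with total T = Σxᵢ is Gamma(α+n, β+T).
Sum of observations T = 1.3 minutes; n = 6.
Posterior: Gamma(3.80+6, 4.67+1.3) = Gamma(9.80, 5.97).
Posterior mean of λ = α/β = 9.80/5.97 = 1.6415.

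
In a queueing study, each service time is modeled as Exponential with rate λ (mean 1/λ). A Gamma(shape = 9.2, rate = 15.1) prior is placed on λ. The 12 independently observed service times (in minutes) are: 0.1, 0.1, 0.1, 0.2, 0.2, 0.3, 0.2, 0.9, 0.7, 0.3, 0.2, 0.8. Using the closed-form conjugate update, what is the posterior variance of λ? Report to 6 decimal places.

With a Gamma(shape α, rate β) prior on the exponential rate λ, the posterior after n observations with total T = Σxᵢ is Gamma(α+n, β+T).
Sum of observations T = 4.1 minutes; n = 12.
Posterior: Gamma(9.2+12, 15.1+4.1) = Gamma(21.2, 19.2).
Var = α/β² = 0.057509.

0.057509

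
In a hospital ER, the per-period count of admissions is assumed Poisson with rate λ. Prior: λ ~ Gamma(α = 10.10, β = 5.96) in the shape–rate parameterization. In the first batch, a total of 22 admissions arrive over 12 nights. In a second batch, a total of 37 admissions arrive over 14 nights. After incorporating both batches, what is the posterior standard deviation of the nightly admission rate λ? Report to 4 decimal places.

0.2601

With a Gamma(shape α, rate β) prior, the Poisson likelihood is conjugate: the posterior is Gamma(α + ΣXᵢ, β + n).
After batch 1: Gamma(α+S, β+n) = Gamma(10.10+22, 5.96+12) = Gamma(32.10, 17.96).
After batch 2: Gamma(α+S, β+n) = Gamma(32.10+37, 17.96+14) = Gamma(69.10, 31.96).
SD = √α/β = √69.10/31.96 = 0.2601.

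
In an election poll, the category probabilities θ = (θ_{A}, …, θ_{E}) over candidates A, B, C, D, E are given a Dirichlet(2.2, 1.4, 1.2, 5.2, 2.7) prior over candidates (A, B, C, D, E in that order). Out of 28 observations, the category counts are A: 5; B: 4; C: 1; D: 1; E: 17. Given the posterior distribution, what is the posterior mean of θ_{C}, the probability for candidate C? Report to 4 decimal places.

The Dirichlet prior is conjugate to the Multinomial likelihood: each posterior αⱼ = prior αⱼ + observed count nⱼ.
Posterior concentration: (7.2, 5.4, 2.2, 6.2, 19.7), total = 40.7.
E[θ_{C}|data] = α_{C}/Σα = 2.2/40.7 = 0.0541.

0.0541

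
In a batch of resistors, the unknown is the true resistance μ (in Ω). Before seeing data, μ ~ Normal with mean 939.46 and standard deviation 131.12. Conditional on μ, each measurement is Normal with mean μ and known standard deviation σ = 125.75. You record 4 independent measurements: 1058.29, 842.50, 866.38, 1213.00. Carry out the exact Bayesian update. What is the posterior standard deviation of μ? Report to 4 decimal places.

For Normal data with known variance σ², a Normal(μ₀, σ₀²) prior on μ is conjugate. Posterior precision = 1/σ₀² + n/σ²; posterior mean is the precision-weighted average of μ₀ and x̄.
σ₀² = 131.12² = 17192.4544, σ² = 125.75² = 15813.0625; σ² + n·σ₀² = 15813.0625 + 4·17192.4544 = 84582.8801.
Posterior precision = 1/σ₀² + n/σ² = 1/17192.4544 + 4/15813.0625 = (σ² + n·σ₀²)/(σ₀²σ²) = 84582.8801/(17192.4544·15813.0625); posterior variance σₙ² = σ₀²σ²/(σ² + n·σ₀²) = 17192.4544·15813.0625/84582.8801 = 3214.188919.
Posterior SD = √σₙ² = √(17192.4544·15813.0625/84582.8801) = 56.6938.

56.6938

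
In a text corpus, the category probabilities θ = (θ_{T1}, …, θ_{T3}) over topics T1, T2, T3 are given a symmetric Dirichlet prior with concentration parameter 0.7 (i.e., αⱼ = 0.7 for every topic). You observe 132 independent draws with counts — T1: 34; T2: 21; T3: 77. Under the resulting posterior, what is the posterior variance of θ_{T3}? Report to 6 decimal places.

0.001804

The Dirichlet prior is conjugate to the Multinomial likelihood: each posterior αⱼ = prior αⱼ + observed count nⱼ.
Posterior concentration: (34.7, 21.7, 77.7), total = 134.1.
Var[θ_j] = α_j(Σα−α_j)/((Σα)²(Σα+1)) = 77.7·56.4/(134.1²·135.1) = 0.001804.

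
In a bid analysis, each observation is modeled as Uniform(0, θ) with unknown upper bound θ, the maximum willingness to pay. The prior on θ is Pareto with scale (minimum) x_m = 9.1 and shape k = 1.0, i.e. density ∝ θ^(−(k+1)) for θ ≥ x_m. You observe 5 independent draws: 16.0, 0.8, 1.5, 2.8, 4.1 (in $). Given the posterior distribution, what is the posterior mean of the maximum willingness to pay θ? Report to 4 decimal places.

A Pareto(scale x_m, shape k) prior on the upper bound θ of Uniform(0, θ) is conjugate: posterior is Pareto(max(x_m, max xᵢ), k + n).
Sample maximum = 16.0; prior scale x_m = 9.1 → posterior scale = max = 16.0.
Posterior shape = 1.0 + 5 = 6.0.
E[θ|data] = k·x_m/(k−1) = 6.0·16.0/5.0 = 19.2000.

19.2000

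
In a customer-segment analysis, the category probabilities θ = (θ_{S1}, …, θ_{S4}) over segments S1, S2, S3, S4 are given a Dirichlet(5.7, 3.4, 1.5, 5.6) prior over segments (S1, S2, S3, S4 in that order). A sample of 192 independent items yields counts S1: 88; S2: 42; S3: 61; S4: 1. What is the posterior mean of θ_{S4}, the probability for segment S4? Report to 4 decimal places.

0.0317

The Dirichlet prior is conjugate to the Multinomial likelihood: each posterior αⱼ = prior αⱼ + observed count nⱼ.
Posterior concentration: (93.7, 45.4, 62.5, 6.6), total = 208.2.
E[θ_{S4}|data] = α_{S4}/Σα = 6.6/208.2 = 0.0317.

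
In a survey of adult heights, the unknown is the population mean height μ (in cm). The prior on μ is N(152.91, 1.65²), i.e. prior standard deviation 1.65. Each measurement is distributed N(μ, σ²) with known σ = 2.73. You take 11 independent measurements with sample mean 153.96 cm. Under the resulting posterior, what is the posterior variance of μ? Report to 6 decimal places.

For Normal data with known variance σ², a Normal(μ₀, σ₀²) prior on μ is conjugate. Posterior precision = 1/σ₀² + n/σ²; posterior mean is the precision-weighted average of μ₀ and x̄.
σ₀² = 1.65² = 2.7225, σ² = 2.73² = 7.4529; σ² + n·σ₀² = 7.4529 + 11·2.7225 = 37.4004.
Posterior precision = 1/σ₀² + n/σ² = 1/2.7225 + 11/7.4529 = (σ² + n·σ₀²)/(σ₀²σ²) = 37.4004/(2.7225·7.4529); posterior variance σₙ² = σ₀²σ²/(σ² + n·σ₀²) = 2.7225·7.4529/37.4004 = 0.542521.

0.542521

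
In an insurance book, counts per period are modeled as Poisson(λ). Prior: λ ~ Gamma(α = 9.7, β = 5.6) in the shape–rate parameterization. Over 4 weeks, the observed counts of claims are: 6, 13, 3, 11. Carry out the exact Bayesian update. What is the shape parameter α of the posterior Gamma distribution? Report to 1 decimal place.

With a Gamma(shape α, rate β) prior, the Poisson likelihood is conjugate: the posterior is Gamma(α + ΣXᵢ, β + n).
Sum of counts S = 33 over n = 4 weeks.
Posterior: Gamma(α+S, β+n) = Gamma(9.7+33, 5.6+4) = Gamma(42.7, 9.6).
Posterior α = 42.7.

42.7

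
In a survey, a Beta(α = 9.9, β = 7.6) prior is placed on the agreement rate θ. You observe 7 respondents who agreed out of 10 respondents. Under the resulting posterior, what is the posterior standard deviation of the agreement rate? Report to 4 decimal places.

The Beta prior is conjugate to a Binomial/Bernoulli likelihood; the update adds successes to α and failures to β.
Posterior: Beta(α+k, β+n−k) = Beta(9.9+7, 7.6+3) = Beta(16.9, 10.6).
Var = αβ/((α+β)²(α+β+1)) = 16.9·10.6/(27.5²·28.5) = 0.00831156; SD = √0.00831156 = 0.0912.

0.0912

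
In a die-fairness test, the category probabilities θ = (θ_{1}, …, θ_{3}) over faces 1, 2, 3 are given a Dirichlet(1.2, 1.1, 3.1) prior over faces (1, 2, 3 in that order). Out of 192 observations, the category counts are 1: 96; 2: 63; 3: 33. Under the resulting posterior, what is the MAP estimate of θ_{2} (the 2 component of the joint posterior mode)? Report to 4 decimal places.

0.3246

The Dirichlet prior is conjugate to the Multinomial likelihood: each posterior αⱼ = prior αⱼ + observed count nⱼ.
Posterior concentration: (97.2, 64.1, 36.1), total = 197.4.
Joint mode component: (α_{2}−1)/(Σα−K) = 63.1/194.4 = 0.3246.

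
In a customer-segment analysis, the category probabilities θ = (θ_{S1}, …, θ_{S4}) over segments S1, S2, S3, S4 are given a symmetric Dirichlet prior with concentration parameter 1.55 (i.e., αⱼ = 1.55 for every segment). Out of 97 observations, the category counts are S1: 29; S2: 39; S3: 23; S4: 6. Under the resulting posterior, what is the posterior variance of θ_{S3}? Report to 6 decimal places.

The Dirichlet prior is conjugate to the Multinomial likelihood: each posterior αⱼ = prior αⱼ + observed count nⱼ.
Posterior concentration: (30.55, 40.55, 24.55, 7.55), total = 103.20.
Var[θ_j] = α_j(Σα−α_j)/((Σα)²(Σα+1)) = 24.55·78.65/(103.20²·104.20) = 0.001740.

0.001740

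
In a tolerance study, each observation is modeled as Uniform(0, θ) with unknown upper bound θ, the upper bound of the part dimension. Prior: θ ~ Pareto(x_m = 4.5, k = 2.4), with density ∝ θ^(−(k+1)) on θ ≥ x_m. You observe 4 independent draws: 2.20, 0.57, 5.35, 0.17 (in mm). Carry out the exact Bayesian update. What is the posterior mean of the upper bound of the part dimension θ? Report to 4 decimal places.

A Pareto(scale x_m, shape k) prior on the upper bound θ of Uniform(0, θ) is conjugate: posterior is Pareto(max(x_m, max xᵢ), k + n).
Sample maximum = 5.35; prior scale x_m = 4.5 → posterior scale = max = 5.35.
Posterior shape = 2.4 + 4 = 6.4.
E[θ|data] = k·x_m/(k−1) = 6.4·5.35/5.4 = 6.3407.

6.3407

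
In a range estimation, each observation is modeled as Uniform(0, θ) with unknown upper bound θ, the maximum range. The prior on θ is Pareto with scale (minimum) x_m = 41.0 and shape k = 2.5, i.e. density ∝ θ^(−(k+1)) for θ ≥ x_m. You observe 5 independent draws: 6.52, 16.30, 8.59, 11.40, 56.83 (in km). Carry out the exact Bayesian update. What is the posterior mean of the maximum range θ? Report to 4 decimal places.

A Pareto(scale x_m, shape k) prior on the upper bound θ of Uniform(0, θ) is conjugate: posterior is Pareto(max(x_m, max xᵢ), k + n).
Sample maximum = 56.83; prior scale x_m = 41.0 → posterior scale = max = 56.83.
Posterior shape = 2.5 + 5 = 7.5.
E[θ|data] = k·x_m/(k−1) = 7.5·56.83/6.5 = 65.5731.

65.5731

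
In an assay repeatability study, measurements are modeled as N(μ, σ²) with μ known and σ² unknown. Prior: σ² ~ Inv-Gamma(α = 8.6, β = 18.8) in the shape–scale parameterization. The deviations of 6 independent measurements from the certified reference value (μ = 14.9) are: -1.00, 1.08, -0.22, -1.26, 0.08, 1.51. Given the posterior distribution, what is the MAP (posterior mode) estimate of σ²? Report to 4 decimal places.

With known mean μ and an Inverse-Gamma(α, β) prior on σ², the Normal likelihood is conjugate: posterior is Inv-Gamma(α + n/2, β + Σ(xᵢ−μ)²/2).
Σ(xᵢ−μ)² = (-1.00)² + (1.08)² + (-0.22)² + (-1.26)² + (0.08)² + (1.51)² = 6.0889.
Posterior: Inv-Gamma(8.6 + 6/2, 18.8 + 6.0889/2) = Inv-Gamma(11.60, 21.84445).
Mode = β/(α+1) = 21.84445/12.60 = 1.7337.

1.7337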